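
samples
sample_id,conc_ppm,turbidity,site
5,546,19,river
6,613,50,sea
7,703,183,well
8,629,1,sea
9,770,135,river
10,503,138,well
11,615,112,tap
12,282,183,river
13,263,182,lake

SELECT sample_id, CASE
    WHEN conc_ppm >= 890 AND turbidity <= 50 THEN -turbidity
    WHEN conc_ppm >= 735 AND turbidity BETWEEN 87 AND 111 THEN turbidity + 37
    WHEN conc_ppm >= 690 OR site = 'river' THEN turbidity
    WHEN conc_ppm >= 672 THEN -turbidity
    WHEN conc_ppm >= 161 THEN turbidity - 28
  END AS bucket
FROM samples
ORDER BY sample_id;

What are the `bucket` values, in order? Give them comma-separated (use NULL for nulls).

19, 22, 183, -27, 135, 110, 84, 183, 154

sample_id=5: conc_ppm >= 690 OR site = 'river' → 19
sample_id=6: conc_ppm >= 161 → 22
sample_id=7: conc_ppm >= 690 OR site = 'river' → 183
sample_id=8: conc_ppm >= 161 → -27
sample_id=9: conc_ppm >= 690 OR site = 'river' → 135
sample_id=10: conc_ppm >= 161 → 110
sample_id=11: conc_ppm >= 161 → 84
sample_id=12: conc_ppm >= 690 OR site = 'river' → 183
sample_id=13: conc_ppm >= 161 → 154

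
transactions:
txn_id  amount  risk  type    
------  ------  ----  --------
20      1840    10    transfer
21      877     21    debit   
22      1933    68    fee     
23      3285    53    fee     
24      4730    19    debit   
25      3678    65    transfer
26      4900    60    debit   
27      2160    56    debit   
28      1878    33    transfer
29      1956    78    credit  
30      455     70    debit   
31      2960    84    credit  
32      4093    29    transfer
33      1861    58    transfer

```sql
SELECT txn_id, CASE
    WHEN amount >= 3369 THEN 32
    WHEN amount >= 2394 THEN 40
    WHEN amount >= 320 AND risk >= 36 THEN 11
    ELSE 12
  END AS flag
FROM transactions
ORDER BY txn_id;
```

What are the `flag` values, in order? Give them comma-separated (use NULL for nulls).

12, 12, 11, 40, 32, 32, 32, 11, 12, 11, 11, 40, 32, 11

txn_id=20: ELSE → 12
txn_id=21: ELSE → 12
txn_id=22: amount >= 320 AND risk >= 36 → 11
txn_id=23: amount >= 2394 → 40
txn_id=24: amount >= 3369 → 32
txn_id=25: amount >= 3369 → 32
txn_id=26: amount >= 3369 → 32
txn_id=27: amount >= 320 AND risk >= 36 → 11
txn_id=28: ELSE → 12
txn_id=29: amount >= 320 AND risk >= 36 → 11
txn_id=30: amount >= 320 AND risk >= 36 → 11
txn_id=31: amount >= 2394 → 40
txn_id=32: amount >= 3369 → 32
txn_id=33: amount >= 320 AND risk >= 36 → 11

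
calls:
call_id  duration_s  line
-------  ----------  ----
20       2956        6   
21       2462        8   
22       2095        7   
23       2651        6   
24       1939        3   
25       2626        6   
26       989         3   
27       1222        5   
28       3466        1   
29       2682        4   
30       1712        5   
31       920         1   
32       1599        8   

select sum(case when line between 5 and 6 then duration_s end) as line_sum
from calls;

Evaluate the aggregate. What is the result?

call_id=20: ✓ → 2956
call_id=21: ✗
call_id=22: ✗
call_id=23: ✓ → 2651
call_id=24: ✗
call_id=25: ✓ → 2626
call_id=26: ✗
call_id=27: ✓ → 1222
call_id=28: ✗
call_id=29: ✗
call_id=30: ✓ → 1712
call_id=31: ✗
call_id=32: ✗
line_sum = 2956 + 2651 + 2626 + 1222 + 1712 = 11167

11167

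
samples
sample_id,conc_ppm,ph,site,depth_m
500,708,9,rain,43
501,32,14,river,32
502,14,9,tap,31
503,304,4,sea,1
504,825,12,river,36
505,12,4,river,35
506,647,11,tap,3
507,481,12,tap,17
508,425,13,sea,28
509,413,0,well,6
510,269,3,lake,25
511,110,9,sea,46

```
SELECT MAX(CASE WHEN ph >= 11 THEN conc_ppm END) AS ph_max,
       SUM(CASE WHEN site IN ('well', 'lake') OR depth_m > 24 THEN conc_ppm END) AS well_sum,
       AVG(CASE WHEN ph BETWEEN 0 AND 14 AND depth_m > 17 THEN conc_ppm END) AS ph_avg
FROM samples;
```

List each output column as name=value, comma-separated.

ph_max=825, well_sum=2808, ph_avg=299.375

[ph_max: ph >= 11]
sample_id=500: ✗
sample_id=501: ✓ → 32
sample_id=502: ✗
sample_id=503: ✗
sample_id=504: ✓ → 825
sample_id=505: ✗
sample_id=506: ✓ → 647
sample_id=507: ✓ → 481
sample_id=508: ✓ → 425
sample_id=509: ✗
sample_id=510: ✗
sample_id=511: ✗
ph_max = MAX(32, 825, 647, 481, 425) = 825
—
[well_sum: site IN ('well', 'lake') OR depth_m > 24]
sample_id=500: ✓ → 708
sample_id=501: ✓ → 32
sample_id=502: ✓ → 14
sample_id=503: ✗
sample_id=504: ✓ → 825
sample_id=505: ✓ → 12
sample_id=506: ✗
sample_id=507: ✗
sample_id=508: ✓ → 425
sample_id=509: ✓ → 413
sample_id=510: ✓ → 269
sample_id=511: ✓ → 110
well_sum = 708 + 32 + 14 + 825 + 12 + 425 + 413 + 269 + 110 = 2808
—
[ph_avg: ph BETWEEN 0 AND 14 AND depth_m > 17]
sample_id=500: ✓ → 708
sample_id=501: ✓ → 32
sample_id=502: ✓ → 14
sample_id=503: ✗
sample_id=504: ✓ → 825
sample_id=505: ✓ → 12
sample_id=506: ✗
sample_id=507: ✗
sample_id=508: ✓ → 425
sample_id=509: ✗
sample_id=510: ✓ → 269
sample_id=511: ✓ → 110
ph_avg = (708 + 32 + 14 + 825 + 12 + 425 + 269 + 110) / 8 = 299.375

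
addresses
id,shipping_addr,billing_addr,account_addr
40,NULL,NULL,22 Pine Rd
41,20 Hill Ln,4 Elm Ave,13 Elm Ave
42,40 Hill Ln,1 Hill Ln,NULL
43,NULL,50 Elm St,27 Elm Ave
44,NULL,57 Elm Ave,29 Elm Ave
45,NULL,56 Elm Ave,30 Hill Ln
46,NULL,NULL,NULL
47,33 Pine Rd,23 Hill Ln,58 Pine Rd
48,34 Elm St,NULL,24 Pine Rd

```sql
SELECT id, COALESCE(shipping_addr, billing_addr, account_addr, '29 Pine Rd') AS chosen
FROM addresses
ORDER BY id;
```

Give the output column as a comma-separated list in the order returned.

id=40: shipping_addr=NULL, billing_addr=NULL, account_addr=22 Pine Rd → 22 Pine Rd
id=41: shipping_addr=20 Hill Ln → 20 Hill Ln
id=42: shipping_addr=40 Hill Ln → 40 Hill Ln
id=43: shipping_addr=NULL, billing_addr=50 Elm St → 50 Elm St
id=44: shipping_addr=NULL, billing_addr=57 Elm Ave → 57 Elm Ave
id=45: shipping_addr=NULL, billing_addr=56 Elm Ave → 56 Elm Ave
id=46: shipping_addr=NULL, billing_addr=NULL, account_addr=NULL, → literal 29 Pine Rd → 29 Pine Rd
id=47: shipping_addr=33 Pine Rd → 33 Pine Rd
id=48: shipping_addr=34 Elm St → 34 Elm St

22 Pine Rd, 20 Hill Ln, 40 Hill Ln, 50 Elm St, 57 Elm Ave, 56 Elm Ave, 29 Pine Rd, 33 Pine Rd, 34 Elm St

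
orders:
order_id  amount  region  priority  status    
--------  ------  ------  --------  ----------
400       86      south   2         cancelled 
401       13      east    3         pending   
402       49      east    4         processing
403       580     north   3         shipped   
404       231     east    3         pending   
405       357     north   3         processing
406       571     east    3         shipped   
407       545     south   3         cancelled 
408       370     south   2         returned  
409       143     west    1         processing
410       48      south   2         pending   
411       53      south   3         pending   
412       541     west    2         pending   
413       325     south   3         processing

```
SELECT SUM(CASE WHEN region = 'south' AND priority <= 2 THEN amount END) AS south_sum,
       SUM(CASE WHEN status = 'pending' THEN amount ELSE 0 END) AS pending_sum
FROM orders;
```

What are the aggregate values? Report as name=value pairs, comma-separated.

[south_sum: region = 'south' AND priority <= 2]
order_id=400: ✓ → 86
order_id=401: ✗
order_id=402: ✗
order_id=403: ✗
order_id=404: ✗
order_id=405: ✗
order_id=406: ✗
order_id=407: ✗
order_id=408: ✓ → 370
order_id=409: ✗
order_id=410: ✓ → 48
order_id=411: ✗
order_id=412: ✗
order_id=413: ✗
south_sum = 86 + 370 + 48 = 504
—
[pending_sum: status = 'pending']
order_id=400: ✗
order_id=401: ✓ → 13
order_id=402: ✗
order_id=403: ✗
order_id=404: ✓ → 231
order_id=405: ✗
order_id=406: ✗
order_id=407: ✗
order_id=408: ✗
order_id=409: ✗
order_id=410: ✓ → 48
order_id=411: ✓ → 53
order_id=412: ✓ → 541
order_id=413: ✗
pending_sum = 13 + 231 + 48 + 53 + 541 = 886

south_sum=504, pending_sum=886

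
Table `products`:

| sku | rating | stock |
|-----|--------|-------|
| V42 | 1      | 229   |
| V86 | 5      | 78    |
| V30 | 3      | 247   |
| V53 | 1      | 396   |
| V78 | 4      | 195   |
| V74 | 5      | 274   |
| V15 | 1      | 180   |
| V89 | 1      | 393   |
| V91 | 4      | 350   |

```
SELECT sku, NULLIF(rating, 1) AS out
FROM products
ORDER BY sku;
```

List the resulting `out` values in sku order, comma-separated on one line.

sku=V15: rating=1 vs 1: equal → NULL
sku=V30: rating=3 vs 1: differ → 3
sku=V42: rating=1 vs 1: equal → NULL
sku=V53: rating=1 vs 1: equal → NULL
sku=V74: rating=5 vs 1: differ → 5
sku=V78: rating=4 vs 1: differ → 4
sku=V86: rating=5 vs 1: differ → 5
sku=V89: rating=1 vs 1: equal → NULL
sku=V91: rating=4 vs 1: differ → 4

NULL, 3, NULL, NULL, 5, 4, 5, NULL, 4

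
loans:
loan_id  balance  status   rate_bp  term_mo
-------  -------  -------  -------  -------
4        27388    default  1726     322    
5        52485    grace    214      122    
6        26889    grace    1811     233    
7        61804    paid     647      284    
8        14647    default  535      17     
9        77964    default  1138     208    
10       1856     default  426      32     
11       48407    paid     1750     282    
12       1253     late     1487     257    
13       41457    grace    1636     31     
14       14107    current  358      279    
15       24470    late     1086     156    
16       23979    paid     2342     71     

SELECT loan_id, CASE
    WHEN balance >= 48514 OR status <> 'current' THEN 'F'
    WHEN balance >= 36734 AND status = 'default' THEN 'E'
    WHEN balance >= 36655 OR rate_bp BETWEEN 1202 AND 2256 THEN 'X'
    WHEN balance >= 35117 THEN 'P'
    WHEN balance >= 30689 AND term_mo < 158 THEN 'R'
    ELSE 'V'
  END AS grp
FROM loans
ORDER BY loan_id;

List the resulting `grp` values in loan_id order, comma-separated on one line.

loan_id=4: balance >= 48514 OR status <> 'current' → F
loan_id=5: balance >= 48514 OR status <> 'current' → F
loan_id=6: balance >= 48514 OR status <> 'current' → F
loan_id=7: balance >= 48514 OR status <> 'current' → F
loan_id=8: balance >= 48514 OR status <> 'current' → F
loan_id=9: balance >= 48514 OR status <> 'current' → F
loan_id=10: balance >= 48514 OR status <> 'current' → F
loan_id=11: balance >= 48514 OR status <> 'current' → F
loan_id=12: balance >= 48514 OR status <> 'current' → F
loan_id=13: balance >= 48514 OR status <> 'current' → F
loan_id=14: ELSE → V
loan_id=15: balance >= 48514 OR status <> 'current' → F
loan_id=16: balance >= 48514 OR status <> 'current' → F

F, F, F, F, F, F, F, F, F, F, V, F, F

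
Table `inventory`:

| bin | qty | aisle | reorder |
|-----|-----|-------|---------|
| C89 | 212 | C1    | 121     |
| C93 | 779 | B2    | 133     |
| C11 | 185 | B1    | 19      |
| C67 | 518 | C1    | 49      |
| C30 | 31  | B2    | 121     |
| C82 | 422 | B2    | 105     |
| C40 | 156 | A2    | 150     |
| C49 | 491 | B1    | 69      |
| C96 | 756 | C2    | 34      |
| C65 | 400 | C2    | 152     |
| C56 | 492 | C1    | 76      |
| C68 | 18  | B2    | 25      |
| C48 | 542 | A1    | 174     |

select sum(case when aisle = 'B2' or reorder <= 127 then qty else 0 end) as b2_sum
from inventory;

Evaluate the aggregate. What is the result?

bin=C89: ✓ → 212
bin=C93: ✓ → 779
bin=C11: ✓ → 185
bin=C67: ✓ → 518
bin=C30: ✓ → 31
bin=C82: ✓ → 422
bin=C40: ✗
bin=C49: ✓ → 491
bin=C96: ✓ → 756
bin=C65: ✗
bin=C56: ✓ → 492
bin=C68: ✓ → 18
bin=C48: ✗
b2_sum = 212 + 779 + 185 + 518 + 31 + 422 + 491 + 756 + 492 + 18 = 3904

3904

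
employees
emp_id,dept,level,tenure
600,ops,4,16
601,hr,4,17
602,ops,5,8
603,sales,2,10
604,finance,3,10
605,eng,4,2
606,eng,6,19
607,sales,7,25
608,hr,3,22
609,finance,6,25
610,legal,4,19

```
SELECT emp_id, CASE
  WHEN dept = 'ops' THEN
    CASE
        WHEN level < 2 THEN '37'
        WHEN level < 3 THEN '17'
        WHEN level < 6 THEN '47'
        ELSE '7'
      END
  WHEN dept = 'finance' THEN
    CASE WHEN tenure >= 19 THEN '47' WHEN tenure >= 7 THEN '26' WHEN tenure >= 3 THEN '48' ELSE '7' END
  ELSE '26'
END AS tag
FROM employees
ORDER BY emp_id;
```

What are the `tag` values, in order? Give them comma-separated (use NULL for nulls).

47, 26, 47, 26, 26, 26, 26, 26, 26, 47, 26

emp_id=600: dept='ops' → inner[level < 6] → 47
emp_id=601: dept='hr' → outer ELSE → 26
emp_id=602: dept='ops' → inner[level < 6] → 47
emp_id=603: dept='sales' → outer ELSE → 26
emp_id=604: dept='finance' → inner[tenure >= 7] → 26
emp_id=605: dept='eng' → outer ELSE → 26
emp_id=606: dept='eng' → outer ELSE → 26
emp_id=607: dept='sales' → outer ELSE → 26
emp_id=608: dept='hr' → outer ELSE → 26
emp_id=609: dept='finance' → inner[tenure >= 19] → 47
emp_id=610: dept='legal' → outer ELSE → 26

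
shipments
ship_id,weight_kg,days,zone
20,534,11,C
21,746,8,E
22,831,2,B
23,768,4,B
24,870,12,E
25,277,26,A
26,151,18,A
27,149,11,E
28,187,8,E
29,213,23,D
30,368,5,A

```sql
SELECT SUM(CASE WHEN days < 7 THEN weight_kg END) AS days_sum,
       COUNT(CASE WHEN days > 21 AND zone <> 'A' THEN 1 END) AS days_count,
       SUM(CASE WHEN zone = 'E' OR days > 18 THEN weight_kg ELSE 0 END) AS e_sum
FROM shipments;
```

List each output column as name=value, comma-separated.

[days_sum: days < 7]
ship_id=20: ✗
ship_id=21: ✗
ship_id=22: ✓ → 831
ship_id=23: ✓ → 768
ship_id=24: ✗
ship_id=25: ✗
ship_id=26: ✗
ship_id=27: ✗
ship_id=28: ✗
ship_id=29: ✗
ship_id=30: ✓ → 368
days_sum = 831 + 768 + 368 = 1967
—
[days_count: days > 21 AND zone <> 'A']
ship_id=20: ✗
ship_id=21: ✗
ship_id=22: ✗
ship_id=23: ✗
ship_id=24: ✗
ship_id=25: ✗
ship_id=26: ✗
ship_id=27: ✗
ship_id=28: ✗
ship_id=29: ✓ → 1
ship_id=30: ✗
days_count = COUNT(1) = 1
—
[e_sum: zone = 'E' OR days > 18]
ship_id=20: ✗
ship_id=21: ✓ → 746
ship_id=22: ✗
ship_id=23: ✗
ship_id=24: ✓ → 870
ship_id=25: ✓ → 277
ship_id=26: ✗
ship_id=27: ✓ → 149
ship_id=28: ✓ → 187
ship_id=29: ✓ → 213
ship_id=30: ✗
e_sum = 746 + 870 + 277 + 149 + 187 + 213 = 2442

days_sum=1967, days_count=1, e_sum=2442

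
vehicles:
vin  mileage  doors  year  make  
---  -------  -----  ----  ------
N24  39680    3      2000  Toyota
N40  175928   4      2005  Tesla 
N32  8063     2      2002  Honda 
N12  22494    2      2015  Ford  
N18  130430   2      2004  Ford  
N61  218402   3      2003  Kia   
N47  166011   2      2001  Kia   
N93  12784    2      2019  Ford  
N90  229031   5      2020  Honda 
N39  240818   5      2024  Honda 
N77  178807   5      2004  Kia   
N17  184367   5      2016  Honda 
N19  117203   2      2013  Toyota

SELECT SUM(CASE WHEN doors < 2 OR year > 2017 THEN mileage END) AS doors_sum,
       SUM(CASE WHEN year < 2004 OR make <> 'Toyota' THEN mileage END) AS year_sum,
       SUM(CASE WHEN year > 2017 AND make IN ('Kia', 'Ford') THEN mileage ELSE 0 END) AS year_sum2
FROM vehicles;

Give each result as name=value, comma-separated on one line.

doors_sum=482633, year_sum=1606815, year_sum2=12784

[doors_sum: doors < 2 OR year > 2017]
vin=N24: ✗
vin=N40: ✗
vin=N32: ✗
vin=N12: ✗
vin=N18: ✗
vin=N61: ✗
vin=N47: ✗
vin=N93: ✓ → 12784
vin=N90: ✓ → 229031
vin=N39: ✓ → 240818
vin=N77: ✗
vin=N17: ✗
vin=N19: ✗
doors_sum = 12784 + 229031 + 240818 = 482633
—
[year_sum: year < 2004 OR make <> 'Toyota']
vin=N24: ✓ → 39680
vin=N40: ✓ → 175928
vin=N32: ✓ → 8063
vin=N12: ✓ → 22494
vin=N18: ✓ → 130430
vin=N61: ✓ → 218402
vin=N47: ✓ → 166011
vin=N93: ✓ → 12784
vin=N90: ✓ → 229031
vin=N39: ✓ → 240818
vin=N77: ✓ → 178807
vin=N17: ✓ → 184367
vin=N19: ✗
year_sum = 39680 + 175928 + 8063 + 22494 + 130430 + 218402 + 166011 + 12784 + 229031 + 240818 + 178807 + 184367 = 1606815
—
[year_sum2: year > 2017 AND make IN ('Kia', 'Ford')]
vin=N24: ✗
vin=N40: ✗
vin=N32: ✗
vin=N12: ✗
vin=N18: ✗
vin=N61: ✗
vin=N47: ✗
vin=N93: ✓ → 12784
vin=N90: ✗
vin=N39: ✗
vin=N77: ✗
vin=N17: ✗
vin=N19: ✗
year_sum2 = 12784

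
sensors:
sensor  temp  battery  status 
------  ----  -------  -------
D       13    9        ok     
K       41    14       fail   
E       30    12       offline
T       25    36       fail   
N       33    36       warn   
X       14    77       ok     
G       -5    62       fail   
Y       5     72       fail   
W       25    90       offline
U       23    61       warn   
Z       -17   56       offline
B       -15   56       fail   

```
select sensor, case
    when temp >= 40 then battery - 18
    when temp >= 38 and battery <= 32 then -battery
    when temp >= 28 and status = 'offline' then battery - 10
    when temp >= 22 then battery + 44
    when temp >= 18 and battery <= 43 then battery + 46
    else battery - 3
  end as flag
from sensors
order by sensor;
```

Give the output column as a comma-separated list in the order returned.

53, 6, 2, 59, -4, 80, 80, 105, 134, 74, 69, 53

sensor=B: ELSE → 53
sensor=D: ELSE → 6
sensor=E: temp >= 28 and status = 'offline' → 2
sensor=G: ELSE → 59
sensor=K: temp >= 40 → -4
sensor=N: temp >= 22 → 80
sensor=T: temp >= 22 → 80
sensor=U: temp >= 22 → 105
sensor=W: temp >= 22 → 134
sensor=X: ELSE → 74
sensor=Y: ELSE → 69
sensor=Z: ELSE → 53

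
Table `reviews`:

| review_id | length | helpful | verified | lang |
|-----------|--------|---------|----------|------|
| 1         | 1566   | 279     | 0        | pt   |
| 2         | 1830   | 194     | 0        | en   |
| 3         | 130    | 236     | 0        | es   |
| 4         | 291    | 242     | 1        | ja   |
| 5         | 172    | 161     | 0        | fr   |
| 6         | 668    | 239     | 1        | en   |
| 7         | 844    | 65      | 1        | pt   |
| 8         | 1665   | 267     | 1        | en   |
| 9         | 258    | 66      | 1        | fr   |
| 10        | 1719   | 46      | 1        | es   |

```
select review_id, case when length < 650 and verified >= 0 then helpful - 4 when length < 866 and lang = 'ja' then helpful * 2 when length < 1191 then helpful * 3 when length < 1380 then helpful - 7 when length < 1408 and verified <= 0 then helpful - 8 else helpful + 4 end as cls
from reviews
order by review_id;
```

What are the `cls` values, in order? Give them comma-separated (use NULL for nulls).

review_id=1: ELSE → 283
review_id=2: ELSE → 198
review_id=3: length < 650 and verified >= 0 → 232
review_id=4: length < 650 and verified >= 0 → 238
review_id=5: length < 650 and verified >= 0 → 157
review_id=6: length < 1191 → 717
review_id=7: length < 1191 → 195
review_id=8: ELSE → 271
review_id=9: length < 650 and verified >= 0 → 62
review_id=10: ELSE → 50

283, 198, 232, 238, 157, 717, 195, 271, 62, 50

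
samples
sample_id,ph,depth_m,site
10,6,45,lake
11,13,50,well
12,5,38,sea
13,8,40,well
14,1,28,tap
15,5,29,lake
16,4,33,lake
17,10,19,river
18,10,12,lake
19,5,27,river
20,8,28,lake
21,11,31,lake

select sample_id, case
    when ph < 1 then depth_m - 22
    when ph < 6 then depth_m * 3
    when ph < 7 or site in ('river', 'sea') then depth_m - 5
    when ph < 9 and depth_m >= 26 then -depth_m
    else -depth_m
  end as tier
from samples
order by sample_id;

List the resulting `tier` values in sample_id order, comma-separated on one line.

40, -50, 114, -40, 84, 87, 99, 14, -12, 81, -28, -31

sample_id=10: ph < 7 or site in ('river', 'sea') → 40
sample_id=11: ELSE → -50
sample_id=12: ph < 6 → 114
sample_id=13: ph < 9 and depth_m >= 26 → -40
sample_id=14: ph < 6 → 84
sample_id=15: ph < 6 → 87
sample_id=16: ph < 6 → 99
sample_id=17: ph < 7 or site in ('river', 'sea') → 14
sample_id=18: ELSE → -12
sample_id=19: ph < 6 → 81
sample_id=20: ph < 9 and depth_m >= 26 → -28
sample_id=21: ELSE → -31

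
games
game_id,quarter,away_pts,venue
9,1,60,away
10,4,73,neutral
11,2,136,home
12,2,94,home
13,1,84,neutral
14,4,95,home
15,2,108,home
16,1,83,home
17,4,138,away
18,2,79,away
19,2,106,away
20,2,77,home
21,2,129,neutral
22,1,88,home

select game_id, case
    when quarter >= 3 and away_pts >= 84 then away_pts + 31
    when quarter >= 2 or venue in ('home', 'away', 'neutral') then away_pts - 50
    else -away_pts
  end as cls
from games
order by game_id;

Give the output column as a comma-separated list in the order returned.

game_id=9: quarter >= 2 or venue in ('home', 'away', 'neutral') → 10
game_id=10: quarter >= 2 or venue in ('home', 'away', 'neutral') → 23
game_id=11: quarter >= 2 or venue in ('home', 'away', 'neutral') → 86
game_id=12: quarter >= 2 or venue in ('home', 'away', 'neutral') → 44
game_id=13: quarter >= 2 or venue in ('home', 'away', 'neutral') → 34
game_id=14: quarter >= 3 and away_pts >= 84 → 126
game_id=15: quarter >= 2 or venue in ('home', 'away', 'neutral') → 58
game_id=16: quarter >= 2 or venue in ('home', 'away', 'neutral') → 33
game_id=17: quarter >= 3 and away_pts >= 84 → 169
game_id=18: quarter >= 2 or venue in ('home', 'away', 'neutral') → 29
game_id=19: quarter >= 2 or venue in ('home', 'away', 'neutral') → 56
game_id=20: quarter >= 2 or venue in ('home', 'away', 'neutral') → 27
game_id=21: quarter >= 2 or venue in ('home', 'away', 'neutral') → 79
game_id=22: quarter >= 2 or venue in ('home', 'away', 'neutral') → 38

10, 23, 86, 44, 34, 126, 58, 33, 169, 29, 56, 27, 79, 38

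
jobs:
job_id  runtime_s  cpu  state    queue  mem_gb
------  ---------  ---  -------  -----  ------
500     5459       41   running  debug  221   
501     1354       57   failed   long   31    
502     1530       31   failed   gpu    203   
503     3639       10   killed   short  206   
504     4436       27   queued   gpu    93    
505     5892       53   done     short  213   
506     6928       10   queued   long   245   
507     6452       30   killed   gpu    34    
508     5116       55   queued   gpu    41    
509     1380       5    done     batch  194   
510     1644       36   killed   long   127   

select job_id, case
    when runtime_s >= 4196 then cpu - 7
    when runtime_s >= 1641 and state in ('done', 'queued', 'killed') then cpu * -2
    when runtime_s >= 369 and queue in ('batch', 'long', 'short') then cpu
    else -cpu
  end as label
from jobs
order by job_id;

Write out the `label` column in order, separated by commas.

job_id=500: runtime_s >= 4196 → 34
job_id=501: runtime_s >= 369 and queue in ('batch', 'long', 'short') → 57
job_id=502: ELSE → -31
job_id=503: runtime_s >= 1641 and state in ('done', 'queued', 'killed') → -20
job_id=504: runtime_s >= 4196 → 20
job_id=505: runtime_s >= 4196 → 46
job_id=506: runtime_s >= 4196 → 3
job_id=507: runtime_s >= 4196 → 23
job_id=508: runtime_s >= 4196 → 48
job_id=509: runtime_s >= 369 and queue in ('batch', 'long', 'short') → 5
job_id=510: runtime_s >= 1641 and state in ('done', 'queued', 'killed') → -72

34, 57, -31, -20, 20, 46, 3, 23, 48, 5, -72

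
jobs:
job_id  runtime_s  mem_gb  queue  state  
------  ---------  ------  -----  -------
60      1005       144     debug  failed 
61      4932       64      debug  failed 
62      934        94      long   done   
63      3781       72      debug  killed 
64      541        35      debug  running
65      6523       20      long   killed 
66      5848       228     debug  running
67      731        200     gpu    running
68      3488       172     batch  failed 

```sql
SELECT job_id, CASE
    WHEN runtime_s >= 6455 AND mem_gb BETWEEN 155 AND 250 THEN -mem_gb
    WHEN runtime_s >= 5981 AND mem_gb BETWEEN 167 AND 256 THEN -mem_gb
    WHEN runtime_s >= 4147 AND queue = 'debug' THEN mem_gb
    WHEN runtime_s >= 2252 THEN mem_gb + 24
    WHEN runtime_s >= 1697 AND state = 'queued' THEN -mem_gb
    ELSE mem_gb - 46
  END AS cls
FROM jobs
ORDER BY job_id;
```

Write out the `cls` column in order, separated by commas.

job_id=60: ELSE → 98
job_id=61: runtime_s >= 4147 AND queue = 'debug' → 64
job_id=62: ELSE → 48
job_id=63: runtime_s >= 2252 → 96
job_id=64: ELSE → -11
job_id=65: runtime_s >= 2252 → 44
job_id=66: runtime_s >= 4147 AND queue = 'debug' → 228
job_id=67: ELSE → 154
job_id=68: runtime_s >= 2252 → 196

98, 64, 48, 96, -11, 44, 228, 154, 196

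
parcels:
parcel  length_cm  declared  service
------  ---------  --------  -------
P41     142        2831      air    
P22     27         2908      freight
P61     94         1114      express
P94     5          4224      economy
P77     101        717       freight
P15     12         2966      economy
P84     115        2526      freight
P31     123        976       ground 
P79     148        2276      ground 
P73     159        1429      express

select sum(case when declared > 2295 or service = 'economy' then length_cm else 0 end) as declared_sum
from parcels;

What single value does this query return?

301

parcel=P41: ✓ → 142
parcel=P22: ✓ → 27
parcel=P61: ✗
parcel=P94: ✓ → 5
parcel=P77: ✗
parcel=P15: ✓ → 12
parcel=P84: ✓ → 115
parcel=P31: ✗
parcel=P79: ✗
parcel=P73: ✗
declared_sum = 142 + 27 + 5 + 12 + 115 = 301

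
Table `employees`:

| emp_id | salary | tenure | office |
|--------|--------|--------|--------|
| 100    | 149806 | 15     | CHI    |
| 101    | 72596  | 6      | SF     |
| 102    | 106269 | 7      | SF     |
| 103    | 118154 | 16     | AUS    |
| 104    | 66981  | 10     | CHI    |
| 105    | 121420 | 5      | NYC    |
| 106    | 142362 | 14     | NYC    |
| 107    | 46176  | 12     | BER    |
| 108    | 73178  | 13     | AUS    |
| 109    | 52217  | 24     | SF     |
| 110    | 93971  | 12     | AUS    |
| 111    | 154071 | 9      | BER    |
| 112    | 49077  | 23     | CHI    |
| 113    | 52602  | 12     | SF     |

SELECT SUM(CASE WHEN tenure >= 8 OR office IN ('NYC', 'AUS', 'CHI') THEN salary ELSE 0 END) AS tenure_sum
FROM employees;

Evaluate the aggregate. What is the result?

1120015

emp_id=100: ✓ → 149806
emp_id=101: ✗
emp_id=102: ✗
emp_id=103: ✓ → 118154
emp_id=104: ✓ → 66981
emp_id=105: ✓ → 121420
emp_id=106: ✓ → 142362
emp_id=107: ✓ → 46176
emp_id=108: ✓ → 73178
emp_id=109: ✓ → 52217
emp_id=110: ✓ → 93971
emp_id=111: ✓ → 154071
emp_id=112: ✓ → 49077
emp_id=113: ✓ → 52602
tenure_sum = 149806 + 118154 + 66981 + 121420 + 142362 + 46176 + 73178 + 52217 + 93971 + 154071 + 49077 + 52602 = 1120015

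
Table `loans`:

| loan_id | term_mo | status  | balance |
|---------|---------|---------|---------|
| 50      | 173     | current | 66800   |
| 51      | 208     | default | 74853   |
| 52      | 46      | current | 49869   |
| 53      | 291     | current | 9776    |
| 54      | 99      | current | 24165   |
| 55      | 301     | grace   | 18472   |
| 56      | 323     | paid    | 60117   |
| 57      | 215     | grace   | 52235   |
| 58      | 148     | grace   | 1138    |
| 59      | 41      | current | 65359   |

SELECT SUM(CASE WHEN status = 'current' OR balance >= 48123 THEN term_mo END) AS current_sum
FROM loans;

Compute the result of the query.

1396

loan_id=50: ✓ → 173
loan_id=51: ✓ → 208
loan_id=52: ✓ → 46
loan_id=53: ✓ → 291
loan_id=54: ✓ → 99
loan_id=55: ✗
loan_id=56: ✓ → 323
loan_id=57: ✓ → 215
loan_id=58: ✗
loan_id=59: ✓ → 41
current_sum = 173 + 208 + 46 + 291 + 99 + 323 + 215 + 41 = 1396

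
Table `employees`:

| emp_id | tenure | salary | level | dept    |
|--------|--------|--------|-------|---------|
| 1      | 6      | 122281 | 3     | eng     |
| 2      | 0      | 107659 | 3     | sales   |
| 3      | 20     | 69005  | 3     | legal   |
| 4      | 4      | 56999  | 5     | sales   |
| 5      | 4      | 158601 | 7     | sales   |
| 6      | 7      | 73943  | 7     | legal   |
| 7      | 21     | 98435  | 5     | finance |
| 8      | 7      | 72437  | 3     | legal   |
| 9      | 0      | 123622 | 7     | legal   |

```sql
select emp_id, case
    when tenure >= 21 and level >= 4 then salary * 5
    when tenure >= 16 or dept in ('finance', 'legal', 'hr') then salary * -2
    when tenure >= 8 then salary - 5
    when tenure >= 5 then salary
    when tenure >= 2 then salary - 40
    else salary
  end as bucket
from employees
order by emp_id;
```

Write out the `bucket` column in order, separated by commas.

122281, 107659, -138010, 56959, 158561, -147886, 492175, -144874, -247244

emp_id=1: tenure >= 5 → 122281
emp_id=2: ELSE → 107659
emp_id=3: tenure >= 16 or dept in ('finance', 'legal', 'hr') → -138010
emp_id=4: tenure >= 2 → 56959
emp_id=5: tenure >= 2 → 158561
emp_id=6: tenure >= 16 or dept in ('finance', 'legal', 'hr') → -147886
emp_id=7: tenure >= 21 and level >= 4 → 492175
emp_id=8: tenure >= 16 or dept in ('finance', 'legal', 'hr') → -144874
emp_id=9: tenure >= 16 or dept in ('finance', 'legal', 'hr') → -247244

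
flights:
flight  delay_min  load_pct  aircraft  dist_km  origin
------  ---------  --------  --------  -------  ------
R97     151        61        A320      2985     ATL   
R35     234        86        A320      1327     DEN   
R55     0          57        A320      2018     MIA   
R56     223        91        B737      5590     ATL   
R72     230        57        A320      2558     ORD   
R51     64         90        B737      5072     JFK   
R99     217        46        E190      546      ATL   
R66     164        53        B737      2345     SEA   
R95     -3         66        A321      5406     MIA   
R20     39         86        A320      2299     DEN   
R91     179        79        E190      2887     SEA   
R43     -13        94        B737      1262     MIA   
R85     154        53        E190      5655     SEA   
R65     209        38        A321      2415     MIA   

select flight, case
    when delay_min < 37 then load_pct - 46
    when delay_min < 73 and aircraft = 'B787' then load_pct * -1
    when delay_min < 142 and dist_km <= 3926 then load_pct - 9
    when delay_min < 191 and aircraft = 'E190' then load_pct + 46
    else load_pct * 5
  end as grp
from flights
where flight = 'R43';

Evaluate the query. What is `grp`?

flight = R43: delay_min=-13, load_pct=94, aircraft=B737, dist_km=1262, origin=MIA.
delay_min < 37 → true → 48

48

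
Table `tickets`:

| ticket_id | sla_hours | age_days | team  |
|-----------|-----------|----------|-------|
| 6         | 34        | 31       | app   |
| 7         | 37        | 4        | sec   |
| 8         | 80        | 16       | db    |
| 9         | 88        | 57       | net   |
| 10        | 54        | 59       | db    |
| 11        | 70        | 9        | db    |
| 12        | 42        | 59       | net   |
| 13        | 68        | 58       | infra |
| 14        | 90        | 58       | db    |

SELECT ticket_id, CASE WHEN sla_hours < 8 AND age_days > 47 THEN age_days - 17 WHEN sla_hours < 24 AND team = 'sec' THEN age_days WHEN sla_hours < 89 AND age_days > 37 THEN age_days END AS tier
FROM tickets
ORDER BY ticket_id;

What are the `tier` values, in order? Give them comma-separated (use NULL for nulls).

NULL, NULL, NULL, 57, 59, NULL, 59, 58, NULL

ticket_id=6: (no match → NULL) → NULL
ticket_id=7: (no match → NULL) → NULL
ticket_id=8: (no match → NULL) → NULL
ticket_id=9: sla_hours < 89 AND age_days > 37 → 57
ticket_id=10: sla_hours < 89 AND age_days > 37 → 59
ticket_id=11: (no match → NULL) → NULL
ticket_id=12: sla_hours < 89 AND age_days > 37 → 59
ticket_id=13: sla_hours < 89 AND age_days > 37 → 58
ticket_id=14: (no match → NULL) → NULL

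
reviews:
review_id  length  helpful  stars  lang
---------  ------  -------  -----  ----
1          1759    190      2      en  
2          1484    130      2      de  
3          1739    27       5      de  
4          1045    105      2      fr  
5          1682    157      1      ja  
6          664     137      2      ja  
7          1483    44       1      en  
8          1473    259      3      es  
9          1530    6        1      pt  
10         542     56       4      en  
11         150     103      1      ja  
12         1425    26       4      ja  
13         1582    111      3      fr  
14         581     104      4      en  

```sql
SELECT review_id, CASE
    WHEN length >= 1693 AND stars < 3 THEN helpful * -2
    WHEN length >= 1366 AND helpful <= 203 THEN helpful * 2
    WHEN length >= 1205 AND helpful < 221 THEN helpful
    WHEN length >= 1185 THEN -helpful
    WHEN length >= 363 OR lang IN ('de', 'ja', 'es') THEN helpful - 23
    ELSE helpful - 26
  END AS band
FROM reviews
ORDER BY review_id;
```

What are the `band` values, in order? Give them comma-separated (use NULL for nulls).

-380, 260, 54, 82, 314, 114, 88, -259, 12, 33, 80, 52, 222, 81

review_id=1: length >= 1693 AND stars < 3 → -380
review_id=2: length >= 1366 AND helpful <= 203 → 260
review_id=3: length >= 1366 AND helpful <= 203 → 54
review_id=4: length >= 363 OR lang IN ('de', 'ja', 'es') → 82
review_id=5: length >= 1366 AND helpful <= 203 → 314
review_id=6: length >= 363 OR lang IN ('de', 'ja', 'es') → 114
review_id=7: length >= 1366 AND helpful <= 203 → 88
review_id=8: length >= 1185 → -259
review_id=9: length >= 1366 AND helpful <= 203 → 12
review_id=10: length >= 363 OR lang IN ('de', 'ja', 'es') → 33
review_id=11: length >= 363 OR lang IN ('de', 'ja', 'es') → 80
review_id=12: length >= 1366 AND helpful <= 203 → 52
review_id=13: length >= 1366 AND helpful <= 203 → 222
review_id=14: length >= 363 OR lang IN ('de', 'ja', 'es') → 81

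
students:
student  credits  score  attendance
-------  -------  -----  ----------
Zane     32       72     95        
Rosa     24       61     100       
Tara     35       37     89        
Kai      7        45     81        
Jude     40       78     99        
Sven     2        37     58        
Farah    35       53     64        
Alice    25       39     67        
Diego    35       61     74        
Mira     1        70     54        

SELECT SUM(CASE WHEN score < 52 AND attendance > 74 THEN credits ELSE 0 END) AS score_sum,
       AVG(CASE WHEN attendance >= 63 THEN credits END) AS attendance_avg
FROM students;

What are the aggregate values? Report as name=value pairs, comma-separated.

score_sum=42, attendance_avg=29.125

[score_sum: score < 52 AND attendance > 74]
student=Zane: ✗
student=Rosa: ✗
student=Tara: ✓ → 35
student=Kai: ✓ → 7
student=Jude: ✗
student=Sven: ✗
student=Farah: ✗
student=Alice: ✗
student=Diego: ✗
student=Mira: ✗
score_sum = 35 + 7 = 42
—
[attendance_avg: attendance >= 63]
student=Zane: ✓ → 32
student=Rosa: ✓ → 24
student=Tara: ✓ → 35
student=Kai: ✓ → 7
student=Jude: ✓ → 40
student=Sven: ✗
student=Farah: ✓ → 35
student=Alice: ✓ → 25
student=Diego: ✓ → 35
student=Mira: ✗
attendance_avg = (32 + 24 + 35 + 7 + 40 + 35 + 25 + 35) / 8 = 29.125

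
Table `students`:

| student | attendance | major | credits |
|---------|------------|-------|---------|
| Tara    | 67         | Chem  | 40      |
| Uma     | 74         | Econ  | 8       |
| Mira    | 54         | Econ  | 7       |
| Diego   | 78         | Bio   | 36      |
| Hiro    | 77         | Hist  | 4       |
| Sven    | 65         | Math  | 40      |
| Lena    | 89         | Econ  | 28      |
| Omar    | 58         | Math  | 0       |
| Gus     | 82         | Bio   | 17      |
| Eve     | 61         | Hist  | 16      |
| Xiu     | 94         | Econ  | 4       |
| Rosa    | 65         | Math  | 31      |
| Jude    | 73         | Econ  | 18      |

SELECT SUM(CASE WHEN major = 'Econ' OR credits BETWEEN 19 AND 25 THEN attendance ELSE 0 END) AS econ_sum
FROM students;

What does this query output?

student=Tara: ✗
student=Uma: ✓ → 74
student=Mira: ✓ → 54
student=Diego: ✗
student=Hiro: ✗
student=Sven: ✗
student=Lena: ✓ → 89
student=Omar: ✗
student=Gus: ✗
student=Eve: ✗
student=Xiu: ✓ → 94
student=Rosa: ✗
student=Jude: ✓ → 73
econ_sum = 74 + 54 + 89 + 94 + 73 = 384

384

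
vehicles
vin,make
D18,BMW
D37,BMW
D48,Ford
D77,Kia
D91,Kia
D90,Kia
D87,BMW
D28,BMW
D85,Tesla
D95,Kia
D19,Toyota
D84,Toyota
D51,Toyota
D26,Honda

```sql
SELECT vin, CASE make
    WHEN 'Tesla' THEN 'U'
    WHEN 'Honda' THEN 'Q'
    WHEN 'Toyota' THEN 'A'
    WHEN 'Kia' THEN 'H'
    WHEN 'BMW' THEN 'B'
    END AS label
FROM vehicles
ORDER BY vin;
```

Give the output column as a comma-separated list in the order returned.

vin=D18: make='BMW' → B
vin=D19: make='Toyota' → A
vin=D26: make='Honda' → Q
vin=D28: make='BMW' → B
vin=D37: make='BMW' → B
vin=D48: (no match → NULL) → NULL
vin=D51: make='Toyota' → A
vin=D77: make='Kia' → H
vin=D84: make='Toyota' → A
vin=D85: make='Tesla' → U
vin=D87: make='BMW' → B
vin=D90: make='Kia' → H
vin=D91: make='Kia' → H
vin=D95: make='Kia' → H

B, A, Q, B, B, NULL, A, H, A, U, B, H, H, H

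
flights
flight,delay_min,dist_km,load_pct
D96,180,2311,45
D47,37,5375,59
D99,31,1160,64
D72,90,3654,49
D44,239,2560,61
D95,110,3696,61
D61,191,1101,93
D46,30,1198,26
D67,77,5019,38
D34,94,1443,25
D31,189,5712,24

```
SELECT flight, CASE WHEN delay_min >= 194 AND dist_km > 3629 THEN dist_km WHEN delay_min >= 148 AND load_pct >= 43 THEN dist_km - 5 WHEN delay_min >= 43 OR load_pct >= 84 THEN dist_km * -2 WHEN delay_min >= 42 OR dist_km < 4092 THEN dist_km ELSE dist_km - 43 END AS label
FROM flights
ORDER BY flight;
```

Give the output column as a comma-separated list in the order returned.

flight=D31: delay_min >= 43 OR load_pct >= 84 → -11424
flight=D34: delay_min >= 43 OR load_pct >= 84 → -2886
flight=D44: delay_min >= 148 AND load_pct >= 43 → 2555
flight=D46: delay_min >= 42 OR dist_km < 4092 → 1198
flight=D47: ELSE → 5332
flight=D61: delay_min >= 148 AND load_pct >= 43 → 1096
flight=D67: delay_min >= 43 OR load_pct >= 84 → -10038
flight=D72: delay_min >= 43 OR load_pct >= 84 → -7308
flight=D95: delay_min >= 43 OR load_pct >= 84 → -7392
flight=D96: delay_min >= 148 AND load_pct >= 43 → 2306
flight=D99: delay_min >= 42 OR dist_km < 4092 → 1160

-11424, -2886, 2555, 1198, 5332, 1096, -10038, -7308, -7392, 2306, 1160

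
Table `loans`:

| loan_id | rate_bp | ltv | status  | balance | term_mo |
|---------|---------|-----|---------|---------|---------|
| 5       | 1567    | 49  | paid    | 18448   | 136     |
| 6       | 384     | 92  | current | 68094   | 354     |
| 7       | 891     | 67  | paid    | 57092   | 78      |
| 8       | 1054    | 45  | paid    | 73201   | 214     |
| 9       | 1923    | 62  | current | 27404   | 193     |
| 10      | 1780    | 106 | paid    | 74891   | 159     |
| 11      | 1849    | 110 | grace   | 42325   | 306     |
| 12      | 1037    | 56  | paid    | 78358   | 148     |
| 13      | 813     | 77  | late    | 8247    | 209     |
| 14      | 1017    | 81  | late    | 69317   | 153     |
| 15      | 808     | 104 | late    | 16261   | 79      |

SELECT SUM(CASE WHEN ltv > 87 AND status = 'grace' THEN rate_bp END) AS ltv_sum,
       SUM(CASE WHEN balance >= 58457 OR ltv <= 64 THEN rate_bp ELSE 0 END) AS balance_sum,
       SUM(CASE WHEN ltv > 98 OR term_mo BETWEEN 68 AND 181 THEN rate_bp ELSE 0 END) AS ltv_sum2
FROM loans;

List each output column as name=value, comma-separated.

[ltv_sum: ltv > 87 AND status = 'grace']
loan_id=5: ✗
loan_id=6: ✗
loan_id=7: ✗
loan_id=8: ✗
loan_id=9: ✗
loan_id=10: ✗
loan_id=11: ✓ → 1849
loan_id=12: ✗
loan_id=13: ✗
loan_id=14: ✗
loan_id=15: ✗
ltv_sum = 1849
—
[balance_sum: balance >= 58457 OR ltv <= 64]
loan_id=5: ✓ → 1567
loan_id=6: ✓ → 384
loan_id=7: ✗
loan_id=8: ✓ → 1054
loan_id=9: ✓ → 1923
loan_id=10: ✓ → 1780
loan_id=11: ✗
loan_id=12: ✓ → 1037
loan_id=13: ✗
loan_id=14: ✓ → 1017
loan_id=15: ✗
balance_sum = 1567 + 384 + 1054 + 1923 + 1780 + 1037 + 1017 = 8762
—
[ltv_sum2: ltv > 98 OR term_mo BETWEEN 68 AND 181]
loan_id=5: ✓ → 1567
loan_id=6: ✗
loan_id=7: ✓ → 891
loan_id=8: ✗
loan_id=9: ✗
loan_id=10: ✓ → 1780
loan_id=11: ✓ → 1849
loan_id=12: ✓ → 1037
loan_id=13: ✗
loan_id=14: ✓ → 1017
loan_id=15: ✓ → 808
ltv_sum2 = 1567 + 891 + 1780 + 1849 + 1037 + 1017 + 808 = 8949

ltv_sum=1849, balance_sum=8762, ltv_sum2=8949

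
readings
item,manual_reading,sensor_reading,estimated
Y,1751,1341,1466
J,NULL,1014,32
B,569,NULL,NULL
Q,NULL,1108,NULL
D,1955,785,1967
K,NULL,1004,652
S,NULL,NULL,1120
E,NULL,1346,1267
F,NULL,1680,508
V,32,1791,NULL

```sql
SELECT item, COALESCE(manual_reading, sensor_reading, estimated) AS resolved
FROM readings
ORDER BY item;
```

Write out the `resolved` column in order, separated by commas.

569, 1955, 1346, 1680, 1014, 1004, 1108, 1120, 32, 1751

item=B: manual_reading=569 → 569
item=D: manual_reading=1955 → 1955
item=E: manual_reading=NULL, sensor_reading=1346 → 1346
item=F: manual_reading=NULL, sensor_reading=1680 → 1680
item=J: manual_reading=NULL, sensor_reading=1014 → 1014
item=K: manual_reading=NULL, sensor_reading=1004 → 1004
item=Q: manual_reading=NULL, sensor_reading=1108 → 1108
item=S: manual_reading=NULL, sensor_reading=NULL, estimated=1120 → 1120
item=V: manual_reading=32 → 32
item=Y: manual_reading=1751 → 1751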